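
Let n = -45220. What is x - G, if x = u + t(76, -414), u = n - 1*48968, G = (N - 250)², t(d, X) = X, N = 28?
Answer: -143886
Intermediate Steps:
G = 49284 (G = (28 - 250)² = (-222)² = 49284)
u = -94188 (u = -45220 - 1*48968 = -45220 - 48968 = -94188)
x = -94602 (x = -94188 - 414 = -94602)
x - G = -94602 - 1*49284 = -94602 - 49284 = -143886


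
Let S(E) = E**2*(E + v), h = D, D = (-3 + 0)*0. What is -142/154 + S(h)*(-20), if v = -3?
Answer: -71/77 ≈ -0.92208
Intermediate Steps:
D = 0 (D = -3*0 = 0)
h = 0
S(E) = E**2*(-3 + E) (S(E) = E**2*(E - 3) = E**2*(-3 + E))
-142/154 + S(h)*(-20) = -142/154 + (0**2*(-3 + 0))*(-20) = -142*1/154 + (0*(-3))*(-20) = -71/77 + 0*(-20) = -71/77 + 0 = -71/77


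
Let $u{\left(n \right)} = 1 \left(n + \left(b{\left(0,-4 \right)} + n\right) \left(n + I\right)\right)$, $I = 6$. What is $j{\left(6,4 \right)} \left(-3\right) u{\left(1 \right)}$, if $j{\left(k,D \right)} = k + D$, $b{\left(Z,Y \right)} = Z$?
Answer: $-240$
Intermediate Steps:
$u{\left(n \right)} = n + n \left(6 + n\right)$ ($u{\left(n \right)} = 1 \left(n + \left(0 + n\right) \left(n + 6\right)\right) = 1 \left(n + n \left(6 + n\right)\right) = n + n \left(6 + n\right)$)
$j{\left(k,D \right)} = D + k$
$j{\left(6,4 \right)} \left(-3\right) u{\left(1 \right)} = \left(4 + 6\right) \left(-3\right) 1 \left(7 + 1\right) = 10 \left(-3\right) 1 \cdot 8 = \left(-30\right) 8 = -240$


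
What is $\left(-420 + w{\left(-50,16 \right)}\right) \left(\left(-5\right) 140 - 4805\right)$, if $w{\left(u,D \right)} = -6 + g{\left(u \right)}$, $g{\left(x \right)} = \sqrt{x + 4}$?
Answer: $2345130 - 5505 i \sqrt{46} \approx 2.3451 \cdot 10^{6} - 37337.0 i$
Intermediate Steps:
$g{\left(x \right)} = \sqrt{4 + x}$
$w{\left(u,D \right)} = -6 + \sqrt{4 + u}$
$\left(-420 + w{\left(-50,16 \right)}\right) \left(\left(-5\right) 140 - 4805\right) = \left(-420 - \left(6 - \sqrt{4 - 50}\right)\right) \left(\left(-5\right) 140 - 4805\right) = \left(-420 - \left(6 - \sqrt{-46}\right)\right) \left(-700 - 4805\right) = \left(-420 - \left(6 - i \sqrt{46}\right)\right) \left(-5505\right) = \left(-426 + i \sqrt{46}\right) \left(-5505\right) = 2345130 - 5505 i \sqrt{46}$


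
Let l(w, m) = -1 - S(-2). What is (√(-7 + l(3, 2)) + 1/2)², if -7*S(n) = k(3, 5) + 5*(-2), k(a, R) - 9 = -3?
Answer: -233/28 + 2*I*√105/7 ≈ -8.3214 + 2.9277*I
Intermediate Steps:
k(a, R) = 6 (k(a, R) = 9 - 3 = 6)
S(n) = 4/7 (S(n) = -(6 + 5*(-2))/7 = -(6 - 10)/7 = -⅐*(-4) = 4/7)
l(w, m) = -11/7 (l(w, m) = -1 - 1*4/7 = -1 - 4/7 = -11/7)
(√(-7 + l(3, 2)) + 1/2)² = (√(-7 - 11/7) + 1/2)² = (√(-60/7) + ½)² = (2*I*√105/7 + ½)² = (½ + 2*I*√105/7)²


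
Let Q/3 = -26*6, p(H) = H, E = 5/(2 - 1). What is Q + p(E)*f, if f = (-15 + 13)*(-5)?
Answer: -418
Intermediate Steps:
E = 5 (E = 5/1 = 5*1 = 5)
f = 10 (f = -2*(-5) = 10)
Q = -468 (Q = 3*(-26*6) = 3*(-156) = -468)
Q + p(E)*f = -468 + 5*10 = -468 + 50 = -418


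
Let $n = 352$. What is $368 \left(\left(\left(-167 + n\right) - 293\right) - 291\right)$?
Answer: $-146832$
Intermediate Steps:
$368 \left(\left(\left(-167 + n\right) - 293\right) - 291\right) = 368 \left(\left(\left(-167 + 352\right) - 293\right) - 291\right) = 368 \left(\left(185 - 293\right) - 291\right) = 368 \left(-108 - 291\right) = 368 \left(-399\right) = -146832$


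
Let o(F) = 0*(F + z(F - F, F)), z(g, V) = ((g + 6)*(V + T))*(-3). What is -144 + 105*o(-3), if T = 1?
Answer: -144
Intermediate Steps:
z(g, V) = -3*(1 + V)*(6 + g) (z(g, V) = ((g + 6)*(V + 1))*(-3) = ((6 + g)*(1 + V))*(-3) = ((1 + V)*(6 + g))*(-3) = -3*(1 + V)*(6 + g))
o(F) = 0 (o(F) = 0*(F + (-18 - 18*F - 3*(F - F) - 3*F*(F - F))) = 0*(F + (-18 - 18*F - 3*0 - 3*F*0)) = 0*(F + (-18 - 18*F + 0 + 0)) = 0*(F + (-18 - 18*F)) = 0*(-18 - 17*F) = 0)
-144 + 105*o(-3) = -144 + 105*0 = -144 + 0 = -144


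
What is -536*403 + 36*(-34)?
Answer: -217232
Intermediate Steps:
-536*403 + 36*(-34) = -216008 - 1224 = -217232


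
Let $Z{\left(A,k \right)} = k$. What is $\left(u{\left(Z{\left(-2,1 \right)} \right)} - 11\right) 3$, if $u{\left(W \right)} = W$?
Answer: $-30$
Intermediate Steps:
$\left(u{\left(Z{\left(-2,1 \right)} \right)} - 11\right) 3 = \left(1 - 11\right) 3 = \left(-10\right) 3 = -30$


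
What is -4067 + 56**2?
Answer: -931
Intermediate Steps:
-4067 + 56**2 = -4067 + 3136 = -931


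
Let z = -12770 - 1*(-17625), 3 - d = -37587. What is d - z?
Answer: 32735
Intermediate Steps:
d = 37590 (d = 3 - 1*(-37587) = 3 + 37587 = 37590)
z = 4855 (z = -12770 + 17625 = 4855)
d - z = 37590 - 1*4855 = 37590 - 4855 = 32735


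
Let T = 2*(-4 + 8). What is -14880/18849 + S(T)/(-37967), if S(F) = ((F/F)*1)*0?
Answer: -4960/6283 ≈ -0.78943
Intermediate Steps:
T = 8 (T = 2*4 = 8)
S(F) = 0 (S(F) = (1*1)*0 = 1*0 = 0)
-14880/18849 + S(T)/(-37967) = -14880/18849 + 0/(-37967) = -14880*1/18849 + 0*(-1/37967) = -4960/6283 + 0 = -4960/6283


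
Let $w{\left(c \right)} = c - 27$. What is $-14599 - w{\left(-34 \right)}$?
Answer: $-14538$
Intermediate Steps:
$w{\left(c \right)} = -27 + c$
$-14599 - w{\left(-34 \right)} = -14599 - \left(-27 - 34\right) = -14599 - -61 = -14599 + 61 = -14538$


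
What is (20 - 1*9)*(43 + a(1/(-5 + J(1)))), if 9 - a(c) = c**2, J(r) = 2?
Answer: 5137/9 ≈ 570.78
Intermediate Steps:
a(c) = 9 - c**2
(20 - 1*9)*(43 + a(1/(-5 + J(1)))) = (20 - 1*9)*(43 + (9 - (1/(-5 + 2))**2)) = (20 - 9)*(43 + (9 - (1/(-3))**2)) = 11*(43 + (9 - (-1/3)**2)) = 11*(43 + (9 - 1*1/9)) = 11*(43 + (9 - 1/9)) = 11*(43 + 80/9) = 11*(467/9) = 5137/9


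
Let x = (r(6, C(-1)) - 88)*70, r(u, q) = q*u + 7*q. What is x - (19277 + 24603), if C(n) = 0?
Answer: -50040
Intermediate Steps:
r(u, q) = 7*q + q*u
x = -6160 (x = (0*(7 + 6) - 88)*70 = (0*13 - 88)*70 = (0 - 88)*70 = -88*70 = -6160)
x - (19277 + 24603) = -6160 - (19277 + 24603) = -6160 - 1*43880 = -6160 - 43880 = -50040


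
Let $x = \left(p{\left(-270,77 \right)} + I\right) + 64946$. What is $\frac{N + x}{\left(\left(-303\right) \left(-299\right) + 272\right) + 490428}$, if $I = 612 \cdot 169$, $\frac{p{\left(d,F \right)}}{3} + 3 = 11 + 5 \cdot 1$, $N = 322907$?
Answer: $\frac{491320}{581297} \approx 0.84521$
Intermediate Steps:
$p{\left(d,F \right)} = 39$ ($p{\left(d,F \right)} = -9 + 3 \left(11 + 5 \cdot 1\right) = -9 + 3 \left(11 + 5\right) = -9 + 3 \cdot 16 = -9 + 48 = 39$)
$I = 103428$
$x = 168413$ ($x = \left(39 + 103428\right) + 64946 = 103467 + 64946 = 168413$)
$\frac{N + x}{\left(\left(-303\right) \left(-299\right) + 272\right) + 490428} = \frac{322907 + 168413}{\left(\left(-303\right) \left(-299\right) + 272\right) + 490428} = \frac{491320}{\left(90597 + 272\right) + 490428} = \frac{491320}{90869 + 490428} = \frac{491320}{581297}$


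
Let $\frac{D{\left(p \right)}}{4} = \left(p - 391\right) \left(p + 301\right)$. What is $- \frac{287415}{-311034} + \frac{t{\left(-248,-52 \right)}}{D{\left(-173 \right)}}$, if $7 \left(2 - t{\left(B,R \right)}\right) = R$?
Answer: $\frac{16137590411}{17464351744} \approx 0.92403$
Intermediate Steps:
$t{\left(B,R \right)} = 2 - \frac{R}{7}$
$D{\left(p \right)} = 4 \left(-391 + p\right) \left(301 + p\right)$ ($D{\left(p \right)} = 4 \left(p - 391\right) \left(p + 301\right) = 4 \left(-391 + p\right) \left(301 + p\right)$)
$- \frac{287415}{-311034} + \frac{t{\left(-248,-52 \right)}}{D{\left(-173 \right)}} = - \frac{287415}{-311034} + \frac{2 - - \frac{52}{7}}{-470764 - -62280 + 4 \left(-173\right)^{2}} = \left(-287415\right) \left(- \frac{1}{311034}\right) + \frac{2 + \frac{52}{7}}{-470764 + 62280 + 4 \cdot 29929} = \frac{95805}{103678} + \frac{66}{7 \left(-470764 + 62280 + 119716\right)} = \frac{95805}{103678} + \frac{66}{7 \left(-288768\right)} = \frac{95805}{103678} + \frac{66}{7} \left(- \frac{1}{288768}\right) = \frac{95805}{103678} - \frac{11}{336896} = \frac{16137590411}{17464351744}$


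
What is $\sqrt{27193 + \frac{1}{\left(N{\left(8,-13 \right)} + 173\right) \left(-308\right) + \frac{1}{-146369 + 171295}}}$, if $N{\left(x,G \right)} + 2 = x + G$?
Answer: $\frac{\sqrt{44165170578552033484695}}{1274416527} \approx 164.9$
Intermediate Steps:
$N{\left(x,G \right)} = -2 + G + x$ ($N{\left(x,G \right)} = -2 + \left(x + G\right) = -2 + \left(G + x\right) = -2 + G + x$)
$\sqrt{27193 + \frac{1}{\left(N{\left(8,-13 \right)} + 173\right) \left(-308\right) + \frac{1}{-146369 + 171295}}} = \sqrt{27193 + \frac{1}{\left(\left(-2 - 13 + 8\right) + 173\right) \left(-308\right) + \frac{1}{-146369 + 171295}}} = \sqrt{27193 + \frac{1}{\left(-7 + 173\right) \left(-308\right) + \frac{1}{24926}}} = \sqrt{27193 + \frac{1}{166 \left(-308\right) + \frac{1}{24926}}} = \sqrt{27193 + \frac{1}{-51128 + \frac{1}{24926}}} = \sqrt{27193 + \frac{1}{- \frac{1274416527}{24926}}} = \sqrt{27193 - \frac{24926}{1274416527}} = \sqrt{\frac{34655208593785}{1274416527}} = \frac{\sqrt{44165170578552033484695}}{1274416527}$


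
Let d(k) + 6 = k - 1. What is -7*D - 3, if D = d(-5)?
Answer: 81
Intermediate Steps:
d(k) = -7 + k (d(k) = -6 + (k - 1) = -6 + (-1 + k) = -7 + k)
D = -12 (D = -7 - 5 = -12)
-7*D - 3 = -7*(-12) - 3 = 84 - 3 = 81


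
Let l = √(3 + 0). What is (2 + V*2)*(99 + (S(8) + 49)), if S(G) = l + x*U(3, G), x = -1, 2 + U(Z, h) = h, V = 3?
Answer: 1136 + 8*√3 ≈ 1149.9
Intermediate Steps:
U(Z, h) = -2 + h
l = √3 ≈ 1.7320
S(G) = 2 + √3 - G (S(G) = √3 - (-2 + G) = √3 + (2 - G) = 2 + √3 - G)
(2 + V*2)*(99 + (S(8) + 49)) = (2 + 3*2)*(99 + ((2 + √3 - 1*8) + 49)) = (2 + 6)*(99 + ((2 + √3 - 8) + 49)) = 8*(99 + ((-6 + √3) + 49)) = 8*(99 + (43 + √3)) = 8*(142 + √3) = 1136 + 8*√3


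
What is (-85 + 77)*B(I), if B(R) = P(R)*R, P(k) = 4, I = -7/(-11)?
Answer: -224/11 ≈ -20.364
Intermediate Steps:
I = 7/11 (I = -7*(-1/11) = 7/11 ≈ 0.63636)
B(R) = 4*R
(-85 + 77)*B(I) = (-85 + 77)*(4*(7/11)) = -8*28/11 = -224/11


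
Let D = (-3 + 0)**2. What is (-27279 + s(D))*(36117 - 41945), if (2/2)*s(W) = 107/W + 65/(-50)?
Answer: 7151413498/45 ≈ 1.5892e+8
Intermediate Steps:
D = 9 (D = (-3)**2 = 9)
s(W) = -13/10 + 107/W (s(W) = 107/W + 65/(-50) = 107/W + 65*(-1/50) = 107/W - 13/10 = -13/10 + 107/W)
(-27279 + s(D))*(36117 - 41945) = (-27279 + (-13/10 + 107/9))*(36117 - 41945) = (-27279 + (-13/10 + 107*(1/9)))*(-5828) = (-27279 + (-13/10 + 107/9))*(-5828) = (-27279 + 953/90)*(-5828) = -2454157/90*(-5828) = 7151413498/45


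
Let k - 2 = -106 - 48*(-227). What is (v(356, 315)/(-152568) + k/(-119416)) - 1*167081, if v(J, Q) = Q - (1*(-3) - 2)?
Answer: -47563445261036/284672817 ≈ -1.6708e+5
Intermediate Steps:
k = 10792 (k = 2 + (-106 - 48*(-227)) = 2 + (-106 + 10896) = 2 + 10790 = 10792)
v(J, Q) = 5 + Q (v(J, Q) = Q - (-3 - 2) = Q - 1*(-5) = Q + 5 = 5 + Q)
(v(356, 315)/(-152568) + k/(-119416)) - 1*167081 = ((5 + 315)/(-152568) + 10792/(-119416)) - 1*167081 = (320*(-1/152568) + 10792*(-1/119416)) - 167081 = (-40/19071 - 1349/14927) - 167081 = -26323859/284672817 - 167081 = -47563445261036/284672817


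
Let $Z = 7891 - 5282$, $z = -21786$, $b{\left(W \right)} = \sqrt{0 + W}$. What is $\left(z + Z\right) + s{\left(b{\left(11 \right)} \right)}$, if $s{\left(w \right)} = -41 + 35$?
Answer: $-19183$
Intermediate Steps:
$b{\left(W \right)} = \sqrt{W}$
$s{\left(w \right)} = -6$
$Z = 2609$
$\left(z + Z\right) + s{\left(b{\left(11 \right)} \right)} = \left(-21786 + 2609\right) - 6 = -19177 - 6 = -19183$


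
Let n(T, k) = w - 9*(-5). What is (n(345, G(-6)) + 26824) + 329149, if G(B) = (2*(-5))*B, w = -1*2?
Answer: 356016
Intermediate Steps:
w = -2
G(B) = -10*B
n(T, k) = 43 (n(T, k) = -2 - 9*(-5) = -2 + 45 = 43)
(n(345, G(-6)) + 26824) + 329149 = (43 + 26824) + 329149 = 26867 + 329149 = 356016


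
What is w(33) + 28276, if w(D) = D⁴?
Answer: 1214197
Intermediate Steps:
w(33) + 28276 = 33⁴ + 28276 = 1185921 + 28276 = 1214197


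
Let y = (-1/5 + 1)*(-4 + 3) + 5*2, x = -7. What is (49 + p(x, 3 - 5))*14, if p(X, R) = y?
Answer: 4074/5 ≈ 814.80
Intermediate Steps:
y = 46/5 (y = (-1*⅕ + 1)*(-1) + 10 = (-⅕ + 1)*(-1) + 10 = (⅘)*(-1) + 10 = -⅘ + 10 = 46/5 ≈ 9.2000)
p(X, R) = 46/5
(49 + p(x, 3 - 5))*14 = (49 + 46/5)*14 = (291/5)*14 = 4074/5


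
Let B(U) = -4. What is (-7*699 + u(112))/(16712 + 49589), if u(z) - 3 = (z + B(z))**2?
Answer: 6774/66301 ≈ 0.10217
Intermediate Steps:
u(z) = 3 + (-4 + z)**2 (u(z) = 3 + (z - 4)**2 = 3 + (-4 + z)**2)
(-7*699 + u(112))/(16712 + 49589) = (-7*699 + (3 + (-4 + 112)**2))/(16712 + 49589) = (-4893 + (3 + 108**2))/66301 = (-4893 + (3 + 11664))*(1/66301) = (-4893 + 11667)*(1/66301) = 6774*(1/66301) = 6774/66301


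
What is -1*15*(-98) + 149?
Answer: 1619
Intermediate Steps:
-1*15*(-98) + 149 = -15*(-98) + 149 = 1470 + 149 = 1619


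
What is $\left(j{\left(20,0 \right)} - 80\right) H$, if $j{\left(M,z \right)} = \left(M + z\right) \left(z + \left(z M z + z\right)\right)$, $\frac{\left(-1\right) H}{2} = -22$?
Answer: $-3520$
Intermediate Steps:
$H = 44$ ($H = \left(-2\right) \left(-22\right) = 44$)
$j{\left(M,z \right)} = \left(M + z\right) \left(2 z + M z^{2}\right)$ ($j{\left(M,z \right)} = \left(M + z\right) \left(z + \left(M z z + z\right)\right) = \left(M + z\right) \left(z + \left(M z^{2} + z\right)\right) = \left(M + z\right) \left(z + \left(z + M z^{2}\right)\right) = \left(M + z\right) \left(2 z + M z^{2}\right)$)
$\left(j{\left(20,0 \right)} - 80\right) H = \left(0 \left(2 \cdot 20 + 2 \cdot 0 + 20 \cdot 0^{2} + 0 \cdot 20^{2}\right) - 80\right) 44 = \left(0 \left(40 + 0 + 20 \cdot 0 + 0 \cdot 400\right) - 80\right) 44 = \left(0 \left(40 + 0 + 0 + 0\right) - 80\right) 44 = \left(0 \cdot 40 - 80\right) 44 = \left(0 - 80\right) 44 = \left(-80\right) 44 = -3520$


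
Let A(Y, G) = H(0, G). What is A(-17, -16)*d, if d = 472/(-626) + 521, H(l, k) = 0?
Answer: 0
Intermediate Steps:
A(Y, G) = 0
d = 162837/313 (d = 472*(-1/626) + 521 = -236/313 + 521 = 162837/313 ≈ 520.25)
A(-17, -16)*d = 0*(162837/313) = 0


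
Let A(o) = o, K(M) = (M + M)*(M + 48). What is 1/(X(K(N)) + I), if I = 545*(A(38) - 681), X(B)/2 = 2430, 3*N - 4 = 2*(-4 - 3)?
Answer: -1/345575 ≈ -2.8937e-6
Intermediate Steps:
N = -10/3 (N = 4/3 + (2*(-4 - 3))/3 = 4/3 + (2*(-7))/3 = 4/3 + (⅓)*(-14) = 4/3 - 14/3 = -10/3 ≈ -3.3333)
K(M) = 2*M*(48 + M) (K(M) = (2*M)*(48 + M) = 2*M*(48 + M))
X(B) = 4860 (X(B) = 2*2430 = 4860)
I = -350435 (I = 545*(38 - 681) = 545*(-643) = -350435)
1/(X(K(N)) + I) = 1/(4860 - 350435) = 1/(-345575) = -1/345575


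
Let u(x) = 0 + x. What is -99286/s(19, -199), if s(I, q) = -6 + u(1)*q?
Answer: 99286/205 ≈ 484.32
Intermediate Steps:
u(x) = x
s(I, q) = -6 + q (s(I, q) = -6 + 1*q = -6 + q)
-99286/s(19, -199) = -99286/(-6 - 199) = -99286/(-205) = -99286*(-1/205) = 99286/205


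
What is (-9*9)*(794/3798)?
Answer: -3573/211 ≈ -16.934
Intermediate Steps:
(-9*9)*(794/3798) = -64314/3798 = -81*397/1899 = -3573/211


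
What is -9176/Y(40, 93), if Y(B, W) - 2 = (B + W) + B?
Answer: -9176/175 ≈ -52.434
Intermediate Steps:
Y(B, W) = 2 + W + 2*B (Y(B, W) = 2 + ((B + W) + B) = 2 + (W + 2*B) = 2 + W + 2*B)
-9176/Y(40, 93) = -9176/(2 + 93 + 2*40) = -9176/(2 + 93 + 80) = -9176/175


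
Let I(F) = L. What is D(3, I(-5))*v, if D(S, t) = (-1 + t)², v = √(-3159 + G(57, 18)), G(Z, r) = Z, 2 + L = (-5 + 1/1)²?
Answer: 169*I*√3102 ≈ 9412.6*I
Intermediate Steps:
L = 14 (L = -2 + (-5 + 1/1)² = -2 + (-5 + 1)² = -2 + (-4)² = -2 + 16 = 14)
I(F) = 14
v = I*√3102 (v = √(-3159 + 57) = √(-3102) = I*√3102 ≈ 55.696*I)
D(3, I(-5))*v = (-1 + 14)²*(I*√3102) = 13²*(I*√3102) = 169*(I*√3102) = 169*I*√3102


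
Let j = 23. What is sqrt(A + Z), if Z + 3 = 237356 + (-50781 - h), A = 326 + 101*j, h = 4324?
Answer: sqrt(184897) ≈ 430.00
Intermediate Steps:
A = 2649 (A = 326 + 101*23 = 326 + 2323 = 2649)
Z = 182248 (Z = -3 + (237356 + (-50781 - 1*4324)) = -3 + (237356 + (-50781 - 4324)) = -3 + (237356 - 55105) = -3 + 182251 = 182248)
sqrt(A + Z) = sqrt(2649 + 182248) = sqrt(184897)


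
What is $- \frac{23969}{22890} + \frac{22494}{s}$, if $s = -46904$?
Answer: $- \frac{409782409}{268408140} \approx -1.5267$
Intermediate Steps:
$- \frac{23969}{22890} + \frac{22494}{s} = - \frac{23969}{22890} + \frac{22494}{-46904} = \left(-23969\right) \frac{1}{22890} + 22494 \left(- \frac{1}{46904}\right) = - \frac{23969}{22890} - \frac{11247}{23452} = - \frac{409782409}{268408140}$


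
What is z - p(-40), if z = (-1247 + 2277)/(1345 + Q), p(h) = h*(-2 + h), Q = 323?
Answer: -1400605/834 ≈ -1679.4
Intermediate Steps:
z = 515/834 (z = (-1247 + 2277)/(1345 + 323) = 1030/1668 = 1030*(1/1668) = 515/834 ≈ 0.61751)
z - p(-40) = 515/834 - (-40)*(-2 - 40) = 515/834 - (-40)*(-42) = 515/834 - 1*1680 = 515/834 - 1680 = -1400605/834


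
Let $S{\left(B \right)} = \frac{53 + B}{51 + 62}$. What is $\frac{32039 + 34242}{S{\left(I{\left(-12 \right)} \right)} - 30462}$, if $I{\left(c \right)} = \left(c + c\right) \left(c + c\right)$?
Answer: $- \frac{7489753}{3441577} \approx -2.1763$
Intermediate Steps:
$I{\left(c \right)} = 4 c^{2}$ ($I{\left(c \right)} = 2 c 2 c = 4 c^{2}$)
$S{\left(B \right)} = \frac{53}{113} + \frac{B}{113}$ ($S{\left(B \right)} = \frac{53 + B}{113} = \left(53 + B\right) \frac{1}{113} = \frac{53}{113} + \frac{B}{113}$)
$\frac{32039 + 34242}{S{\left(I{\left(-12 \right)} \right)} - 30462} = \frac{32039 + 34242}{\left(\frac{53}{113} + \frac{4 \left(-12\right)^{2}}{113}\right) - 30462} = \frac{66281}{\left(\frac{53}{113} + \frac{4 \cdot 144}{113}\right) - 30462} = \frac{66281}{\left(\frac{53}{113} + \frac{1}{113} \cdot 576\right) - 30462} = \frac{66281}{\left(\frac{53}{113} + \frac{576}{113}\right) - 30462} = \frac{66281}{\frac{629}{113} - 30462} = \frac{66281}{- \frac{3441577}{113}} = 66281 \left(- \frac{113}{3441577}\right) = - \frac{7489753}{3441577}$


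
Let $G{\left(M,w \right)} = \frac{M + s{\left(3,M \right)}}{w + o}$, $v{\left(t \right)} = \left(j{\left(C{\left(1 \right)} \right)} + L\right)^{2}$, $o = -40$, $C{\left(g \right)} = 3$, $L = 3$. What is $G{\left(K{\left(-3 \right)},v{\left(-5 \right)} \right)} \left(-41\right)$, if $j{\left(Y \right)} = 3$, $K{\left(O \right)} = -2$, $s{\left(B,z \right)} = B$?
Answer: $\frac{41}{4} \approx 10.25$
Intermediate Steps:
$v{\left(t \right)} = 36$ ($v{\left(t \right)} = \left(3 + 3\right)^{2} = 6^{2} = 36$)
$G{\left(M,w \right)} = \frac{3 + M}{-40 + w}$ ($G{\left(M,w \right)} = \frac{M + 3}{w - 40} = \frac{3 + M}{-40 + w}$)
$G{\left(K{\left(-3 \right)},v{\left(-5 \right)} \right)} \left(-41\right) = \frac{3 - 2}{-40 + 36} \left(-41\right) = \frac{1}{-4} \cdot 1 \left(-41\right) = \left(- \frac{1}{4}\right) 1 \left(-41\right) = \left(- \frac{1}{4}\right) \left(-41\right) = \frac{41}{4}$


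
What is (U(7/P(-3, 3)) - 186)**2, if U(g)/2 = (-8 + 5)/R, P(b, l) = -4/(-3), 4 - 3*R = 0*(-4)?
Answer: 145161/4 ≈ 36290.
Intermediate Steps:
R = 4/3 (R = 4/3 - 0*(-4) = 4/3 - 1/3*0 = 4/3 + 0 = 4/3 ≈ 1.3333)
P(b, l) = 4/3 (P(b, l) = -4*(-1/3) = 4/3)
U(g) = -9/2 (U(g) = 2*((-8 + 5)/(4/3)) = 2*(-3*3/4) = 2*(-9/4) = -9/2)
(U(7/P(-3, 3)) - 186)**2 = (-9/2 - 186)**2 = (-381/2)**2 = 145161/4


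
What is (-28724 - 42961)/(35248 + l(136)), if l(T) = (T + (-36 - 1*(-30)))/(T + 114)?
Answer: -1792125/881213 ≈ -2.0337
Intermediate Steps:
l(T) = (-6 + T)/(114 + T) (l(T) = (T + (-36 + 30))/(114 + T) = (T - 6)/(114 + T) = (-6 + T)/(114 + T))
(-28724 - 42961)/(35248 + l(136)) = (-28724 - 42961)/(35248 + (-6 + 136)/(114 + 136)) = -71685/(35248 + 130/250) = -71685/(35248 + (1/250)*130) = -71685/(35248 + 13/25) = -71685/881213/25 = -71685*25/881213 = -1792125/881213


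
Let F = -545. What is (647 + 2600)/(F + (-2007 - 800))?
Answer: -3247/3352 ≈ -0.96868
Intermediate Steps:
(647 + 2600)/(F + (-2007 - 800)) = (647 + 2600)/(-545 + (-2007 - 800)) = 3247/(-545 - 2807) = 3247/(-3352) = 3247*(-1/3352) = -3247/3352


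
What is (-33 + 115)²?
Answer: 6724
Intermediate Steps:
(-33 + 115)² = 82² = 6724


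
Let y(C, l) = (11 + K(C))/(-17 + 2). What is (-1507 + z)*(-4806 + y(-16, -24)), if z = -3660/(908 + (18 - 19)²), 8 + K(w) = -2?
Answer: 33006215531/4545 ≈ 7.2621e+6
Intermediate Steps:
K(w) = -10 (K(w) = -8 - 2 = -10)
y(C, l) = -1/15 (y(C, l) = (11 - 10)/(-17 + 2) = 1/(-15) = 1*(-1/15) = -1/15)
z = -1220/303 (z = -3660/(908 + (-1)²) = -3660/(908 + 1) = -3660/909 = -3660*1/909 = -1220/303 ≈ -4.0264)
(-1507 + z)*(-4806 + y(-16, -24)) = (-1507 - 1220/303)*(-4806 - 1/15) = -457841/303*(-72091/15) = 33006215531/4545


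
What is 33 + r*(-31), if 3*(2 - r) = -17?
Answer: -614/3 ≈ -204.67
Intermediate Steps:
r = 23/3 (r = 2 - ⅓*(-17) = 2 + 17/3 = 23/3 ≈ 7.6667)
33 + r*(-31) = 33 + (23/3)*(-31) = 33 - 713/3 = -614/3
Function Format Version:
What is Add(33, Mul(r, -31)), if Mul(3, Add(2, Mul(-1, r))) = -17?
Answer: Rational(-614, 3) ≈ -204.67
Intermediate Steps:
r = Rational(23, 3) (r = Add(2, Mul(Rational(-1, 3), -17)) = Add(2, Rational(17, 3)) = Rational(23, 3) ≈ 7.6667)
Add(33, Mul(r, -31)) = Add(33, Mul(Rational(23, 3), -31)) = Add(33, Rational(-713, 3)) = Rational(-614, 3)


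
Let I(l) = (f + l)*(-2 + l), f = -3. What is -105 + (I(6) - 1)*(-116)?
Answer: -1381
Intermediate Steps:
I(l) = (-3 + l)*(-2 + l)
-105 + (I(6) - 1)*(-116) = -105 + ((6 + 6**2 - 5*6) - 1)*(-116) = -105 + ((6 + 36 - 30) - 1)*(-116) = -105 + (12 - 1)*(-116) = -105 + 11*(-116) = -105 - 1276 = -1381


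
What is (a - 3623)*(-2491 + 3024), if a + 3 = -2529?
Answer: -3280615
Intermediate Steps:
a = -2532 (a = -3 - 2529 = -2532)
(a - 3623)*(-2491 + 3024) = (-2532 - 3623)*(-2491 + 3024) = -6155*533 = -3280615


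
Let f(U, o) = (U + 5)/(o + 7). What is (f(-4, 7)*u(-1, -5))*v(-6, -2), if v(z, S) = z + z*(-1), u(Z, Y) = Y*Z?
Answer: 0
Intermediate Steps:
f(U, o) = (5 + U)/(7 + o)
v(z, S) = 0 (v(z, S) = z - z = 0)
(f(-4, 7)*u(-1, -5))*v(-6, -2) = (((5 - 4)/(7 + 7))*(-5*(-1)))*0 = ((1/14)*5)*0 = (5/14)*0 = 0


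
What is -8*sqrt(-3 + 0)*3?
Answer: -24*I*sqrt(3) ≈ -41.569*I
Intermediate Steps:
-8*sqrt(-3 + 0)*3 = -8*I*sqrt(3)*3 = -24*I*sqrt(3)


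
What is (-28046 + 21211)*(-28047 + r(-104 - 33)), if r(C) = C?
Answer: 192637640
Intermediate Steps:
(-28046 + 21211)*(-28047 + r(-104 - 33)) = (-28046 + 21211)*(-28047 + (-104 - 33)) = -6835*(-28047 - 137) = -6835*(-28184) = 192637640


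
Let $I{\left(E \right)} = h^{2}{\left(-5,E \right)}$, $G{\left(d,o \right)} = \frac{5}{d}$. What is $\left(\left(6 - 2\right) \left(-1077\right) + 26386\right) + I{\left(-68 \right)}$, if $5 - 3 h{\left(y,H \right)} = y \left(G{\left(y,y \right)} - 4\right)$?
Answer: $\frac{199102}{9} \approx 22122.0$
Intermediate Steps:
$h{\left(y,H \right)} = \frac{5}{3} - \frac{y \left(-4 + \frac{5}{y}\right)}{3}$ ($h{\left(y,H \right)} = \frac{5}{3} - \frac{y \left(\frac{5}{y} - 4\right)}{3} = \frac{5}{3} - \frac{y \left(-4 + \frac{5}{y}\right)}{3}$)
$I{\left(E \right)} = \frac{400}{9}$ ($I{\left(E \right)} = \left(\frac{4}{3} \left(-5\right)\right)^{2} = \left(- \frac{20}{3}\right)^{2} = \frac{400}{9}$)
$\left(\left(6 - 2\right) \left(-1077\right) + 26386\right) + I{\left(-68 \right)} = \left(\left(6 - 2\right) \left(-1077\right) + 26386\right) + \frac{400}{9} = \left(4 \left(-1077\right) + 26386\right) + \frac{400}{9} = \left(-4308 + 26386\right) + \frac{400}{9} = 22078 + \frac{400}{9} = \frac{199102}{9}$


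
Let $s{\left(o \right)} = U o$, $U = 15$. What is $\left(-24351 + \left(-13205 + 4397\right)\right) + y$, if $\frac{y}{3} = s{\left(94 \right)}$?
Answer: $-28929$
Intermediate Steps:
$s{\left(o \right)} = 15 o$
$y = 4230$ ($y = 3 \cdot 15 \cdot 94 = 3 \cdot 1410 = 4230$)
$\left(-24351 + \left(-13205 + 4397\right)\right) + y = \left(-24351 + \left(-13205 + 4397\right)\right) + 4230 = \left(-24351 - 8808\right) + 4230 = -33159 + 4230 = -28929$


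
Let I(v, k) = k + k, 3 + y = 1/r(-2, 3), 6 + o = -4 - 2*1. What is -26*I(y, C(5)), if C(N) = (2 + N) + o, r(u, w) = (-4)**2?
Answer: 260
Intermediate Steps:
r(u, w) = 16
o = -12 (o = -6 + (-4 - 2*1) = -6 + (-4 - 2) = -6 - 6 = -12)
C(N) = -10 + N (C(N) = (2 + N) - 12 = -10 + N)
y = -47/16 (y = -3 + 1/16 = -47/16 ≈ -2.9375)
I(v, k) = 2*k
-26*I(y, C(5)) = -52*(-10 + 5) = -52*(-5) = -26*(-10) = 260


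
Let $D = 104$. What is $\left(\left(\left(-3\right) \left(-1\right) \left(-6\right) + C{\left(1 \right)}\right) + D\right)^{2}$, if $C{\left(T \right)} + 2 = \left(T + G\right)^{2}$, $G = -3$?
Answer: $7744$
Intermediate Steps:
$C{\left(T \right)} = -2 + \left(-3 + T\right)^{2}$ ($C{\left(T \right)} = -2 + \left(T - 3\right)^{2} = -2 + \left(-3 + T\right)^{2}$)
$\left(\left(\left(-3\right) \left(-1\right) \left(-6\right) + C{\left(1 \right)}\right) + D\right)^{2} = \left(\left(\left(-3\right) \left(-1\right) \left(-6\right) - \left(2 - \left(-3 + 1\right)^{2}\right)\right) + 104\right)^{2} = \left(\left(3 \left(-6\right) - \left(2 - \left(-2\right)^{2}\right)\right) + 104\right)^{2} = \left(\left(-18 + \left(-2 + 4\right)\right) + 104\right)^{2} = \left(\left(-18 + 2\right) + 104\right)^{2} = \left(-16 + 104\right)^{2} = 88^{2} = 7744$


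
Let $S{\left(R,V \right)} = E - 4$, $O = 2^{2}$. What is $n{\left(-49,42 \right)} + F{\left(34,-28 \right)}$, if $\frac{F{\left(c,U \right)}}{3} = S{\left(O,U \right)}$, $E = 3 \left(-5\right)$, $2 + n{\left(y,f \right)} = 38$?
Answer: $-21$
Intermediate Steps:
$n{\left(y,f \right)} = 36$ ($n{\left(y,f \right)} = -2 + 38 = 36$)
$E = -15$
$O = 4$
$S{\left(R,V \right)} = -19$ ($S{\left(R,V \right)} = -15 - 4 = -19$)
$F{\left(c,U \right)} = -57$ ($F{\left(c,U \right)} = 3 \left(-19\right) = -57$)
$n{\left(-49,42 \right)} + F{\left(34,-28 \right)} = 36 - 57 = -21$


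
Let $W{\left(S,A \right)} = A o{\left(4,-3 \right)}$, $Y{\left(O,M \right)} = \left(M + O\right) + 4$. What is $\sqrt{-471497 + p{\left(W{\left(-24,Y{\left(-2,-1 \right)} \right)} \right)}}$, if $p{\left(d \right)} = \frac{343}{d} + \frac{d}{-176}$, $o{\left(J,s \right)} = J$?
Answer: $\frac{2 i \sqrt{14260191}}{11} \approx 686.59 i$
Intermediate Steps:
$Y{\left(O,M \right)} = 4 + M + O$
$W{\left(S,A \right)} = 4 A$ ($W{\left(S,A \right)} = A 4 = 4 A$)
$p{\left(d \right)} = \frac{343}{d} - \frac{d}{176}$ ($p{\left(d \right)} = \frac{343}{d} + d \left(- \frac{1}{176}\right) = \frac{343}{d} - \frac{d}{176}$)
$\sqrt{-471497 + p{\left(W{\left(-24,Y{\left(-2,-1 \right)} \right)} \right)}} = \sqrt{-471497 + \left(\frac{343}{4 \left(4 - 1 - 2\right)} - \frac{4 \left(4 - 1 - 2\right)}{176}\right)} = \sqrt{-471497 + \left(\frac{343}{4 \cdot 1} - \frac{4 \cdot 1}{176}\right)} = \sqrt{-471497 + \left(\frac{343}{4} - \frac{1}{44}\right)} = \sqrt{-471497 + \frac{943}{11}} = \sqrt{- \frac{5185524}{11}} = \frac{2 i \sqrt{14260191}}{11}$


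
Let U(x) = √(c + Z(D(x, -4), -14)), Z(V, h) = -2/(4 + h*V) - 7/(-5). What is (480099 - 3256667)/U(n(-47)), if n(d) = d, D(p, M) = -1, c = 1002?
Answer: -4164852*√56435/11287 ≈ -87659.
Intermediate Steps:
Z(V, h) = 7/5 - 2/(4 + V*h) (Z(V, h) = -2/(4 + V*h) - 7*(-⅕) = -2/(4 + V*h) + 7/5 = 7/5 - 2/(4 + V*h))
U(x) = 2*√56435/15 (U(x) = √(1002 + (18 + 7*(-1)*(-14))/(5*(4 - 1*(-14)))) = √(1002 + (18 + 98)/(5*(4 + 14))) = √(1002 + (⅕)*116/18) = √(1002 + (⅕)*(1/18)*116) = √(1002 + 58/45) = √(45148/45) = 2*√56435/15)
(480099 - 3256667)/U(n(-47)) = (480099 - 3256667)/((2*√56435/15)) = -4164852*√56435/11287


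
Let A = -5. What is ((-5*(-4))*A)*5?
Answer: -500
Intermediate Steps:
((-5*(-4))*A)*5 = (-5*(-4)*(-5))*5 = (20*(-5))*5 = -100*5 = -500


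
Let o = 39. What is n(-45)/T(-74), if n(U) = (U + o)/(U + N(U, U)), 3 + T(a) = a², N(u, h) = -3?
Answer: 1/43784 ≈ 2.2839e-5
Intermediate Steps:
T(a) = -3 + a²
n(U) = (39 + U)/(-3 + U) (n(U) = (U + 39)/(U - 3) = (39 + U)/(-3 + U))
n(-45)/T(-74) = ((39 - 45)/(-3 - 45))/(-3 + (-74)²) = (-6/(-48))/(-3 + 5476) = -1/48*(-6)/5473 = (⅛)*(1/5473) = 1/43784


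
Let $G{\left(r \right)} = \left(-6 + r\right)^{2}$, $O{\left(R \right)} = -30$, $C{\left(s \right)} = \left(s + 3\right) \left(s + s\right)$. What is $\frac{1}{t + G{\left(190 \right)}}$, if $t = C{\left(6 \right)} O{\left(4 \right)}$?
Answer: $\frac{1}{30616} \approx 3.2663 \cdot 10^{-5}$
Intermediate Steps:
$C{\left(s \right)} = 2 s \left(3 + s\right)$ ($C{\left(s \right)} = \left(3 + s\right) 2 s = 2 s \left(3 + s\right)$)
$t = -3240$ ($t = 2 \cdot 6 \left(3 + 6\right) \left(-30\right) = 2 \cdot 6 \cdot 9 \left(-30\right) = 108 \left(-30\right) = -3240$)
$\frac{1}{t + G{\left(190 \right)}} = \frac{1}{-3240 + \left(-6 + 190\right)^{2}} = \frac{1}{-3240 + 184^{2}} = \frac{1}{-3240 + 33856} = \frac{1}{30616}$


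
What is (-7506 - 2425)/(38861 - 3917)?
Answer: -9931/34944 ≈ -0.28420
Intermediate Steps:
(-7506 - 2425)/(38861 - 3917) = -9931/34944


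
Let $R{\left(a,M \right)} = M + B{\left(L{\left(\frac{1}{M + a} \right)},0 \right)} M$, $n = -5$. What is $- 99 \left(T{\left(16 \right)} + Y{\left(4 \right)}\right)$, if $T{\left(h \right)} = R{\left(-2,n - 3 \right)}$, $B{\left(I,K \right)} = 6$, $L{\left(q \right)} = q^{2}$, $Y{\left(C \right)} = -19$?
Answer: $7425$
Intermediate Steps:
$R{\left(a,M \right)} = 7 M$ ($R{\left(a,M \right)} = M + 6 M = 7 M$)
$T{\left(h \right)} = -56$ ($T{\left(h \right)} = 7 \left(-5 - 3\right) = 7 \left(-8\right) = -56$)
$- 99 \left(T{\left(16 \right)} + Y{\left(4 \right)}\right) = - 99 \left(-56 - 19\right) = \left(-99\right) \left(-75\right) = 7425$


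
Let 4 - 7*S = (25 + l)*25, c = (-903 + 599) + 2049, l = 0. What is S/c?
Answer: -621/12215 ≈ -0.050839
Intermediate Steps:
c = 1745 (c = -304 + 2049 = 1745)
S = -621/7 (S = 4/7 - (25 + 0)*25/7 = 4/7 - 25*25/7 = 4/7 - 1/7*625 = 4/7 - 625/7 = -621/7 ≈ -88.714)
S/c = -621/7/1745 = -621/7*1/1745 = -621/12215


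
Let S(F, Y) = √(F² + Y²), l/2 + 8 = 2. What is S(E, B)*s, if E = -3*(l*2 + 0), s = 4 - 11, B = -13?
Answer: -7*√5353 ≈ -512.15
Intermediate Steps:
l = -12 (l = -16 + 2*2 = -16 + 4 = -12)
s = -7
E = 72 (E = -3*(-12*2 + 0) = -3*(-24 + 0) = -3*(-24) = 72)
S(E, B)*s = √(72² + (-13)²)*(-7) = √(5184 + 169)*(-7) = √5353*(-7) = -7*√5353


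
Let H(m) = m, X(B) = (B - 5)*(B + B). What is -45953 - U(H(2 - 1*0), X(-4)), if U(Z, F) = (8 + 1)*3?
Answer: -45980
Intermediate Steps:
X(B) = 2*B*(-5 + B) (X(B) = (-5 + B)*(2*B) = 2*B*(-5 + B))
U(Z, F) = 27 (U(Z, F) = 9*3 = 27)
-45953 - U(H(2 - 1*0), X(-4)) = -45953 - 1*27 = -45953 - 27 = -45980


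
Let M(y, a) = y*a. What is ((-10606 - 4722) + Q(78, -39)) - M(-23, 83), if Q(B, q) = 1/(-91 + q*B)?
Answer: -42041728/3133 ≈ -13419.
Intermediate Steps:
Q(B, q) = 1/(-91 + B*q)
M(y, a) = a*y
((-10606 - 4722) + Q(78, -39)) - M(-23, 83) = ((-10606 - 4722) + 1/(-91 + 78*(-39))) - 83*(-23) = (-15328 + 1/(-91 - 3042)) - 1*(-1909) = (-15328 + 1/(-3133)) + 1909 = (-15328 - 1/3133) + 1909 = -48022625/3133 + 1909 = -42041728/3133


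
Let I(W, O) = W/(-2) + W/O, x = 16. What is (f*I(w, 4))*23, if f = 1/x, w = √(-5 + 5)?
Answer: 0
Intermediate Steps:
w = 0 (w = √0 = 0)
f = 1/16 ≈ 0.062500
I(W, O) = -W/2 + W/O (I(W, O) = W*(-½) + W/O = -W/2 + W/O)
(f*I(w, 4))*23 = ((-½*0 + 0/4)/16)*23 = ((0 + 0*(¼))/16)*23 = ((0 + 0)/16)*23 = ((1/16)*0)*23 = 0*23 = 0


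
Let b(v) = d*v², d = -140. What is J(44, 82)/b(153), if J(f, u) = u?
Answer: -41/1638630 ≈ -2.5021e-5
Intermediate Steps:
b(v) = -140*v²
J(44, 82)/b(153) = 82/((-140*153²)) = 82/((-140*23409)) = 82/(-3277260) = 82*(-1/3277260) = -41/1638630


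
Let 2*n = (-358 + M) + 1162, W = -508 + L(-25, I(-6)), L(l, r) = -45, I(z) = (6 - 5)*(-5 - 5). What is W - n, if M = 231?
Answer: -2141/2 ≈ -1070.5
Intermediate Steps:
I(z) = -10 (I(z) = 1*(-10) = -10)
W = -553 (W = -508 - 45 = -553)
n = 1035/2 (n = ((-358 + 231) + 1162)/2 = (-127 + 1162)/2 = (½)*1035 = 1035/2 ≈ 517.50)
W - n = -553 - 1*1035/2 = -553 - 1035/2 = -2141/2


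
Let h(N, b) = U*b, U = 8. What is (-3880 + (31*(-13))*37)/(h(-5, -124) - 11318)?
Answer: 18791/12310 ≈ 1.5265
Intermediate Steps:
h(N, b) = 8*b
(-3880 + (31*(-13))*37)/(h(-5, -124) - 11318) = (-3880 + (31*(-13))*37)/(8*(-124) - 11318) = (-3880 - 403*37)/(-992 - 11318) = (-3880 - 14911)/(-12310) = -18791*(-1/12310) = 18791/12310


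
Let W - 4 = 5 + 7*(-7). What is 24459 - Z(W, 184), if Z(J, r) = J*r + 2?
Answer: 31817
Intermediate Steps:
W = -40 (W = 4 + (5 + 7*(-7)) = 4 + (5 - 49) = 4 - 44 = -40)
Z(J, r) = 2 + J*r
24459 - Z(W, 184) = 24459 - (2 - 40*184) = 24459 - (2 - 7360) = 24459 - 1*(-7358) = 24459 + 7358 = 31817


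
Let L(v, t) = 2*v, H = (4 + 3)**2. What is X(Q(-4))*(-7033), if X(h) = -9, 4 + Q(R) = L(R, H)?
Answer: 63297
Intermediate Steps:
H = 49 (H = 7**2 = 49)
Q(R) = -4 + 2*R
X(Q(-4))*(-7033) = -9*(-7033) = 63297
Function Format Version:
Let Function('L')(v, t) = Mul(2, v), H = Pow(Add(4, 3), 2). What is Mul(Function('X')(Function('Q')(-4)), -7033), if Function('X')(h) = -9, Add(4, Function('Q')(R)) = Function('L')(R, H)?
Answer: 63297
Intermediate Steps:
H = 49 (H = Pow(7, 2) = 49)
Function('Q')(R) = Add(-4, Mul(2, R))
Mul(Function('X')(Function('Q')(-4)), -7033) = Mul(-9, -7033) = 63297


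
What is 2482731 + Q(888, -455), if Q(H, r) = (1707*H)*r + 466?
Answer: -687213083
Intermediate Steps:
Q(H, r) = 466 + 1707*H*r (Q(H, r) = 1707*H*r + 466 = 466 + 1707*H*r)
2482731 + Q(888, -455) = 2482731 + (466 + 1707*888*(-455)) = 2482731 + (466 - 689696280) = 2482731 - 689695814 = -687213083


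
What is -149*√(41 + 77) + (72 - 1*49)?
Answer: 23 - 149*√118 ≈ -1595.6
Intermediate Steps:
-149*√(41 + 77) + (72 - 1*49) = -149*√118 + (72 - 49) = -149*√118 + 23 = 23 - 149*√118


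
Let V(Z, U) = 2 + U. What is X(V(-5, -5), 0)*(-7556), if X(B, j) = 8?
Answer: -60448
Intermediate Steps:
X(V(-5, -5), 0)*(-7556) = 8*(-7556) = -60448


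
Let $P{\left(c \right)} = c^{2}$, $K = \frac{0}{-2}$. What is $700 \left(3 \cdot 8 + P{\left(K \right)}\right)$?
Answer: $16800$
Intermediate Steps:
$K = 0$ ($K = 0 \left(- \frac{1}{2}\right) = 0$)
$700 \left(3 \cdot 8 + P{\left(K \right)}\right) = 700 \left(3 \cdot 8 + 0^{2}\right) = 700 \left(24 + 0\right) = 700 \cdot 24 = 16800$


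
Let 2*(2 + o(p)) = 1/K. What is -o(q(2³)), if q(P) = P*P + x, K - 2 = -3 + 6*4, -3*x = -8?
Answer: 91/46 ≈ 1.9783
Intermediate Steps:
x = 8/3 (x = -⅓*(-8) = 8/3 ≈ 2.6667)
K = 23 (K = 2 + (-3 + 6*4) = 2 + (-3 + 24) = 2 + 21 = 23)
q(P) = 8/3 + P² (q(P) = P*P + 8/3 = P² + 8/3 = 8/3 + P²)
o(p) = -91/46 (o(p) = -2 + (½)/23 = -2 + (½)*(1/23) = -2 + 1/46 = -91/46)
-o(q(2³)) = -1*(-91/46) = 91/46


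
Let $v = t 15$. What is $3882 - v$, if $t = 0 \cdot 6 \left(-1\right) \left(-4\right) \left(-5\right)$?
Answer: $3882$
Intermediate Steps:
$t = 0$ ($t = 0 \left(-1\right) \left(-4\right) \left(-5\right) = 0 \left(-4\right) \left(-5\right) = 0 \left(-5\right) = 0$)
$v = 0$ ($v = 0 \cdot 15 = 0$)
$3882 - v = 3882 - 0 = 3882 + 0 = 3882$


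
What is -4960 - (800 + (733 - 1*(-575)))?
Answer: -7068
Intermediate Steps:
-4960 - (800 + (733 - 1*(-575))) = -4960 - (800 + (733 + 575)) = -4960 - (800 + 1308) = -4960 - 1*2108 = -4960 - 2108 = -7068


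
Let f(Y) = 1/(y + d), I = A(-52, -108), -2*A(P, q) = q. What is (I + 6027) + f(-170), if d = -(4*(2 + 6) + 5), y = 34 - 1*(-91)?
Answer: 535129/88 ≈ 6081.0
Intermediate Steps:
y = 125 (y = 34 + 91 = 125)
d = -37 (d = -(4*8 + 5) = -(32 + 5) = -1*37 = -37)
A(P, q) = -q/2
I = 54 (I = -1/2*(-108) = 54)
f(Y) = 1/88 (f(Y) = 1/(125 - 37) = 1/88)
(I + 6027) + f(-170) = (54 + 6027) + 1/88 = 6081 + 1/88 = 535129/88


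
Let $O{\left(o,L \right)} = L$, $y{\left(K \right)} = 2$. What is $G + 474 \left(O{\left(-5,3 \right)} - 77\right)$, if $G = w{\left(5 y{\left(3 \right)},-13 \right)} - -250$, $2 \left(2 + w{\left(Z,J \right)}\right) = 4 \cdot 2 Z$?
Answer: $-34788$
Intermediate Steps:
$w{\left(Z,J \right)} = -2 + 4 Z$ ($w{\left(Z,J \right)} = -2 + \frac{4 \cdot 2 Z}{2} = -2 + \frac{8 Z}{2} = -2 + 4 Z$)
$G = 288$ ($G = \left(-2 + 4 \cdot 5 \cdot 2\right) - -250 = \left(-2 + 4 \cdot 10\right) + 250 = \left(-2 + 40\right) + 250 = 38 + 250 = 288$)
$G + 474 \left(O{\left(-5,3 \right)} - 77\right) = 288 + 474 \left(3 - 77\right) = 288 + 474 \left(-74\right) = 288 - 35076 = -34788$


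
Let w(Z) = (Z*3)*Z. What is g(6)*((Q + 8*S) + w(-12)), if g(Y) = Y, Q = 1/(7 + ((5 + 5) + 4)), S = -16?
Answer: 12770/7 ≈ 1824.3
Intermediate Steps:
w(Z) = 3*Z² (w(Z) = (3*Z)*Z = 3*Z²)
Q = 1/21 (Q = 1/(7 + (10 + 4)) = 1/(7 + 14) = 1/21 ≈ 0.047619)
g(6)*((Q + 8*S) + w(-12)) = 6*((1/21 + 8*(-16)) + 3*(-12)²) = 6*((1/21 - 128) + 3*144) = 6*(-2687/21 + 432) = 6*(6385/21) = 12770/7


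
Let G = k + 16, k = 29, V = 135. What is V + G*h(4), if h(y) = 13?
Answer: 720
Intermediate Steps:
G = 45 (G = 29 + 16 = 45)
V + G*h(4) = 135 + 45*13 = 135 + 585 = 720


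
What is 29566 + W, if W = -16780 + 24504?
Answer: 37290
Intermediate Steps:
W = 7724
29566 + W = 29566 + 7724 = 37290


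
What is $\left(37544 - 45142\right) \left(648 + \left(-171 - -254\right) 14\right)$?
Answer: $-13752380$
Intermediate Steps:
$\left(37544 - 45142\right) \left(648 + \left(-171 - -254\right) 14\right) = - 7598 \left(648 + \left(-171 + 254\right) 14\right) = - 7598 \left(648 + 83 \cdot 14\right) = - 7598 \left(648 + 1162\right) = \left(-7598\right) 1810 = -13752380$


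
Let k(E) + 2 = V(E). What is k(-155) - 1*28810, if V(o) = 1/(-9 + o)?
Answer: -4725169/164 ≈ -28812.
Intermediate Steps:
k(E) = -2 + 1/(-9 + E)
k(-155) - 1*28810 = (19 - 2*(-155))/(-9 - 155) - 1*28810 = (19 + 310)/(-164) - 28810 = -1/164*329 - 28810 = -329/164 - 28810 = -4725169/164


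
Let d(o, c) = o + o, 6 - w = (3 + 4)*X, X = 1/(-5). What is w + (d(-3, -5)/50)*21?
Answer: 122/25 ≈ 4.8800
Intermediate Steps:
X = -⅕ ≈ -0.20000
w = 37/5 (w = 6 - (3 + 4)*(-1)/5 = 6 - 7*(-1)/5 = 6 - 1*(-7/5) = 6 + 7/5 = 37/5 ≈ 7.4000)
d(o, c) = 2*o
w + (d(-3, -5)/50)*21 = 37/5 + ((2*(-3))/50)*21 = 37/5 - 6*1/50*21 = 37/5 - 3/25*21 = 37/5 - 63/25 = 122/25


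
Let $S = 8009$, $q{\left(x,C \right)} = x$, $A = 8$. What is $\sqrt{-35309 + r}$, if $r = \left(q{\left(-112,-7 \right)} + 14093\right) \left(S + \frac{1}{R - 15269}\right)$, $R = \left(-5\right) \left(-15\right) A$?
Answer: $\frac{\sqrt{24086881387502431}}{14669} \approx 10580.0$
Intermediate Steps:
$R = 600$ ($R = \left(-5\right) \left(-15\right) 8 = 75 \cdot 8 = 600$)
$r = \frac{1642544083620}{14669}$ ($r = \left(-112 + 14093\right) \left(8009 + \frac{1}{600 - 15269}\right) = 13981 \left(8009 + \frac{1}{-14669}\right) = 13981 \left(8009 - \frac{1}{14669}\right) = 13981 \cdot \frac{117484020}{14669} = \frac{1642544083620}{14669} \approx 1.1197 \cdot 10^{8}$)
$\sqrt{-35309 + r} = \sqrt{-35309 + \frac{1642544083620}{14669}} = \sqrt{\frac{1642026135899}{14669}} = \frac{\sqrt{24086881387502431}}{14669}$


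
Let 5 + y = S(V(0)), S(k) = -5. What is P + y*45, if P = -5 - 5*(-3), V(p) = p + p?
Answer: -440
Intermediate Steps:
V(p) = 2*p
y = -10 (y = -5 - 5 = -10)
P = 10 (P = -5 + 15 = 10)
P + y*45 = 10 - 10*45 = 10 - 450 = -440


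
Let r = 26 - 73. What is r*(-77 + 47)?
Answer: 1410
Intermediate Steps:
r = -47
r*(-77 + 47) = -47*(-77 + 47) = -47*(-30) = 1410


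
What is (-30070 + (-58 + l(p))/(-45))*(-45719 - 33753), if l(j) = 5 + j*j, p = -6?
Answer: 107536185776/45 ≈ 2.3897e+9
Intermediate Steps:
l(j) = 5 + j²
(-30070 + (-58 + l(p))/(-45))*(-45719 - 33753) = (-30070 + (-58 + (5 + (-6)²))/(-45))*(-45719 - 33753) = (-30070 - (-58 + (5 + 36))/45)*(-79472) = (-30070 - (-58 + 41)/45)*(-79472) = (-30070 - 1/45*(-17))*(-79472) = (-30070 + 17/45)*(-79472) = -1353133/45*(-79472) = 107536185776/45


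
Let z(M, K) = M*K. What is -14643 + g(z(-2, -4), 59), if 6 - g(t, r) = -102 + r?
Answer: -14594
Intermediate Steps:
z(M, K) = K*M
g(t, r) = 108 - r (g(t, r) = 6 - (-102 + r) = 6 + (102 - r) = 108 - r)
-14643 + g(z(-2, -4), 59) = -14643 + (108 - 1*59) = -14643 + (108 - 59) = -14643 + 49 = -14594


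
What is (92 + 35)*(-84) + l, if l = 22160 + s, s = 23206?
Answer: 34698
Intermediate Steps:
l = 45366 (l = 22160 + 23206 = 45366)
(92 + 35)*(-84) + l = (92 + 35)*(-84) + 45366 = 127*(-84) + 45366 = -10668 + 45366 = 34698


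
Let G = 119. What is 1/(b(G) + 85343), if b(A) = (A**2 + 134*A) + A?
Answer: 1/115569 ≈ 8.6528e-6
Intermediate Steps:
b(A) = A**2 + 135*A
1/(b(G) + 85343) = 1/(119*(135 + 119) + 85343) = 1/(119*254 + 85343) = 1/(30226 + 85343) = 1/115569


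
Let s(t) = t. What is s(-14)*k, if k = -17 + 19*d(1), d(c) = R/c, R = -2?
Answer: 770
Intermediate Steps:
d(c) = -2/c
k = -55 (k = -17 + 19*(-2/1) = -17 + 19*(-2*1) = -17 + 19*(-2) = -17 - 38 = -55)
s(-14)*k = -14*(-55) = 770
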